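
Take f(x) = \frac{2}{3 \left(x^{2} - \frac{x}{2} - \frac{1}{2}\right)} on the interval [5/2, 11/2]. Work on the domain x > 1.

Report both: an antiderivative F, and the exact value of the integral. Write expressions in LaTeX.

Antiderivative: F(x) = \frac{4 \log{\left(x - 1 \right)}}{9} - \frac{4 \log{\left(x + \frac{1}{2} \right)}}{9}; value = - \frac{4 \log{\left(6 \right)}}{9} - \frac{4 \log{\left(\frac{3}{2} \right)}}{9} + \frac{4 \log{\left(3 \right)}}{9} + \frac{4 \log{\left(\frac{9}{2} \right)}}{9}

The denominator factors as 3 \left(x - 1\right) \left(2 x + 1\right); partial fractions split f into directly integrable pieces: - \frac{8}{9 \left(2 x + 1\right)} + \frac{4}{9 \left(x - 1\right)}.
F(x) = \frac{4 \log{\left(x - 1 \right)}}{9} - \frac{4 \log{\left(x + \frac{1}{2} \right)}}{9} is an antiderivative of f.
Check: d/dx[\frac{4 \log{\left(x - 1 \right)}}{9} - \frac{4 \log{\left(x + \frac{1}{2} \right)}}{9}] = \frac{4}{6 x^{2} - 3 x - 3}, which equals f(x).
F(11/2) = - \frac{4 \log{\left(6 \right)}}{9} + \frac{4 \log{\left(\frac{9}{2} \right)}}{9}; F(5/2) = - \frac{4 \log{\left(3 \right)}}{9} + \frac{4 \log{\left(\frac{3}{2} \right)}}{9}.
Integral = F(11/2) - F(5/2) = - \frac{4 \log{\left(6 \right)}}{9} - \frac{4 \log{\left(\frac{3}{2} \right)}}{9} + \frac{4 \log{\left(3 \right)}}{9} + \frac{4 \log{\left(\frac{9}{2} \right)}}{9}.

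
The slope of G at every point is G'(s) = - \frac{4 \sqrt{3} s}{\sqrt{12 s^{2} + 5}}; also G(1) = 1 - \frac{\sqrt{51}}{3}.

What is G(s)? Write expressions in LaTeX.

The substitution u = 4 s^{2} + \frac{5}{3} works: G'(s) is exactly (dG/du)*(du/ds) for that inner function.
A general antiderivative is - \sqrt{4 s^{2} + \frac{5}{3}} + C.
The condition gives C = 1 - \frac{\sqrt{51}}{3} - (- \frac{\sqrt{51}}{3}) = 1.
So G(s) = \frac{- \sqrt{3} \sqrt{12 s^{2} + 5} + 3}{3}.
Check: d/ds[\frac{- \sqrt{3} \sqrt{12 s^{2} + 5} + 3}{3}] = - \frac{4 \sqrt{3} s}{\sqrt{12 s^{2} + 5}} = G'(s).

G(s) = \frac{- \sqrt{3} \sqrt{12 s^{2} + 5} + 3}{3}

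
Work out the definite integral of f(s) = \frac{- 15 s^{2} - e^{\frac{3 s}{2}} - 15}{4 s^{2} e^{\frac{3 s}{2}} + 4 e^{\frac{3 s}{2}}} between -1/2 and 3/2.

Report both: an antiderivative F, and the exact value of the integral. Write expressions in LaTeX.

Antiderivative: F(s) = - \frac{\operatorname{atan}{\left(s \right)}}{4} + \frac{5 e^{- \frac{3 s}{2}}}{2}; value = - \frac{5 e^{\frac{3}{4}}}{2} - \frac{\operatorname{atan}{\left(\frac{3}{2} \right)}}{4} - \frac{\operatorname{atan}{\left(\frac{1}{2} \right)}}{4} + \frac{5}{2 e^{\frac{9}{4}}}

Since d/ds undoes antidifferentiation here, F'(s) = f(s) is required of F(s).
F(s) = - \frac{\operatorname{atan}{\left(s \right)}}{4} + \frac{5 e^{- \frac{3 s}{2}}}{2} is an antiderivative of f.
Check: d/ds[- \frac{\operatorname{atan}{\left(s \right)}}{4} + \frac{5 e^{- \frac{3 s}{2}}}{2}] = \frac{- 15 s^{2} - e^{\frac{3 s}{2}} - 15}{4 s^{2} e^{\frac{3 s}{2}} + 4 e^{\frac{3 s}{2}}} = f(s).
F(3/2) = - \frac{\operatorname{atan}{\left(\frac{3}{2} \right)}}{4} + \frac{5}{2 e^{\frac{9}{4}}}; F(-1/2) = \frac{\operatorname{atan}{\left(\frac{1}{2} \right)}}{4} + \frac{5 e^{\frac{3}{4}}}{2}.
Integral = F(3/2) - F(-1/2) = - \frac{5 e^{\frac{3}{4}}}{2} - \frac{\operatorname{atan}{\left(\frac{3}{2} \right)}}{4} - \frac{\operatorname{atan}{\left(\frac{1}{2} \right)}}{4} + \frac{5}{2 e^{\frac{9}{4}}}.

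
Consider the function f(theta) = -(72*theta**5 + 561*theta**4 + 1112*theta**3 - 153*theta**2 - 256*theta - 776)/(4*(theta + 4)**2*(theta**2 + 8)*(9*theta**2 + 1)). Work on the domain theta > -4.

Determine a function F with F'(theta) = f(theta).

An antiderivative is F(theta) = (-4*theta*log(theta**2/2 + 4) + 2*theta*atan(3*theta) - 16*log(theta**2/2 + 4) + 8*atan(3*theta) - 1)/(4*theta + 16).

Differentiate the proposed F(theta) back; it has to land on f(theta) exactly.
Check: d/dtheta[(-4*theta*log(theta**2/2 + 4) + 2*theta*atan(3*theta) - 16*log(theta**2/2 + 4) + 8*atan(3*theta) - 1)/(4*theta + 16)] = (-72*theta**5 - 561*theta**4 - 1112*theta**3 + 153*theta**2 + 256*theta + 776)/(36*theta**6 + 288*theta**5 + 868*theta**4 + 2336*theta**3 + 4704*theta**2 + 256*theta + 512), which equals f(theta).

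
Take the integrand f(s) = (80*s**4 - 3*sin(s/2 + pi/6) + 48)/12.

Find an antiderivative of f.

An antiderivative is F(s) = 4*s**5/3 + 4*s + cos(s/2 + pi/6)/2.

Differentiate the proposed F(s) back; it has to land on f(s) exactly.
Check: d/ds[4*s**5/3 + 4*s + cos(s/2 + pi/6)/2] = 20*s**4/3 - sin(s/2 + pi/6)/4 + 4, which equals f(s).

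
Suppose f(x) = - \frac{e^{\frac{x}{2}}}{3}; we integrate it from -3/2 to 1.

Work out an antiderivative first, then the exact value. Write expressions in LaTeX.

Antiderivative: F(x) = - \frac{2 e^{\frac{x}{2}}}{3}; value = - \frac{2 e^{\frac{1}{2}}}{3} + \frac{2}{3 e^{\frac{3}{4}}}

A first test for any F(x): its x-derivative must equal f(x) identically.
F(x) = - \frac{2 e^{\frac{x}{2}}}{3} is an antiderivative of f.
Check: d/dx[- \frac{2 e^{\frac{x}{2}}}{3}] = - \frac{e^{\frac{x}{2}}}{3} = f(x).
F(1) = - \frac{2 e^{\frac{1}{2}}}{3}; F(-3/2) = - \frac{2}{3 e^{\frac{3}{4}}}.
Integral = F(1) - F(-3/2) = - \frac{2 e^{\frac{1}{2}}}{3} + \frac{2}{3 e^{\frac{3}{4}}}.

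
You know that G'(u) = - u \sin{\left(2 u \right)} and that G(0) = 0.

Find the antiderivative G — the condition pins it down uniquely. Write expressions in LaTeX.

G(u) = \frac{2 u \cos{\left(2 u \right)} - \sin{\left(2 u \right)}}{4}

Any candidate G(u) must reproduce the stated G'(u) exactly.
A general antiderivative is \frac{u \cos{\left(2 u \right)}}{2} - \frac{\sin{\left(2 u \right)}}{4} + C.
The condition gives C = 0 - (0) = 0.
So G(u) = \frac{2 u \cos{\left(2 u \right)} - \sin{\left(2 u \right)}}{4}.
Check: d/du[\frac{2 u \cos{\left(2 u \right)} - \sin{\left(2 u \right)}}{4}] = - u \sin{\left(2 u \right)} = G'(u).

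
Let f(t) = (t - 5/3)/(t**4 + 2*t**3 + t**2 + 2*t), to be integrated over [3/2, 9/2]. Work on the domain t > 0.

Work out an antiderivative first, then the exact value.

Antiderivative: F(t) = -5*log(t)/6 + 11*log(t + 2)/30 + 7*log(t**2 + 1)/30 + 11*atan(t)/15; value = -5*log(9/2)/6 - 11*atan(3/2)/15 - 11*log(7/2)/30 - 7*log(13/4)/30 + 5*log(3/2)/6 + 11*log(13/2)/30 + 7*log(85/4)/30 + 11*atan(9/2)/15

Factor the denominator (3*t*(t + 2)*(t**2 + 1)) and decompose: f = (7*t + 11)/(15*(t**2 + 1)) + 11/(30*(t + 2)) - 5/(6*t); each piece integrates to a log, atan, or power term.
F(t) = -5*log(t)/6 + 11*log(t + 2)/30 + 7*log(t**2 + 1)/30 + 11*atan(t)/15 is an antiderivative of f.
Check: d/dt[-5*log(t)/6 + 11*log(t + 2)/30 + 7*log(t**2 + 1)/30 + 11*atan(t)/15] = (3*t - 5)/(3*t**4 + 6*t**3 + 3*t**2 + 6*t), which equals f(t).
F(9/2) = -5*log(9/2)/6 + 11*log(13/2)/30 + 7*log(85/4)/30 + 11*atan(9/2)/15; F(3/2) = -5*log(3/2)/6 + 7*log(13/4)/30 + 11*log(7/2)/30 + 11*atan(3/2)/15.
Integral = F(9/2) - F(3/2) = -5*log(9/2)/6 - 11*atan(3/2)/15 - 11*log(7/2)/30 - 7*log(13/4)/30 + 5*log(3/2)/6 + 11*log(13/2)/30 + 7*log(85/4)/30 + 11*atan(9/2)/15.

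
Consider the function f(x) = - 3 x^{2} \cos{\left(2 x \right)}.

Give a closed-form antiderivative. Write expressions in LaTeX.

An antiderivative is F(x) = - \frac{3 x^{2} \sin{\left(2 x \right)}}{2} - \frac{3 x \cos{\left(2 x \right)}}{2} + \frac{3 \sin{\left(2 x \right)}}{4}.

Whatever form F(x) takes, F'(x) = f(x) is non-negotiable.
Check: d/dx[- \frac{3 x^{2} \sin{\left(2 x \right)}}{2} - \frac{3 x \cos{\left(2 x \right)}}{2} + \frac{3 \sin{\left(2 x \right)}}{4}] = - 3 x^{2} \cos{\left(2 x \right)} = f(x).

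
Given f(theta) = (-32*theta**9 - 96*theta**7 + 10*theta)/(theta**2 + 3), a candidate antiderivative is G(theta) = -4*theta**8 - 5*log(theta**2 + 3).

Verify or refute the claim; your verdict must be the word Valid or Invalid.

Invalid: d/dtheta[G] - f = -20*theta/(theta**2 + 3), which is not 0.

d/dtheta[G] = (-32*theta**9 - 96*theta**7 - 10*theta)/(theta**2 + 3)
d/dtheta[G] - f(theta) = -20*theta/(theta**2 + 3) != 0.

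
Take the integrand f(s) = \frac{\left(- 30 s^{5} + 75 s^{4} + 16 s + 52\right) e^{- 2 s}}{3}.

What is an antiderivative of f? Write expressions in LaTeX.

Recognize the product-rule pattern: f = u'v + uv' with u = 5 s^{5} - \frac{8 s}{3} - 10, v = e^{- 2 s}, so integration by parts undoes it.
Check: d/ds[5 s^{5} e^{- 2 s} - \frac{8 s e^{- 2 s}}{3} - 10 e^{- 2 s}] = \frac{\left(- 30 s^{5} + 75 s^{4} + 16 s + 52\right) e^{- 2 s}}{3} = f(s).

An antiderivative is F(s) = 5 s^{5} e^{- 2 s} - \frac{8 s e^{- 2 s}}{3} - 10 e^{- 2 s}.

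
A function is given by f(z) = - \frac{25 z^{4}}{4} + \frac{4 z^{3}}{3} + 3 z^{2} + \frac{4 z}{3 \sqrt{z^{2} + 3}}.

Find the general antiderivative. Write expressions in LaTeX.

F(z) = - \frac{5 z^{5}}{4} + \frac{z^{4}}{3} + z^{3} + \frac{4 \sqrt{z^{2} + 3}}{3} + C

The integrand splits into summands that can be handled one at a time.
Check: d/dz[- \frac{5 z^{5}}{4} + \frac{z^{4}}{3} + z^{3} + \frac{4 \sqrt{z^{2} + 3}}{3}] = \frac{- 75 z^{4} \sqrt{z^{2} + 3} + 16 z^{3} \sqrt{z^{2} + 3} + 36 z^{2} \sqrt{z^{2} + 3} + 16 z}{12 \sqrt{z^{2} + 3}}, which equals f(z).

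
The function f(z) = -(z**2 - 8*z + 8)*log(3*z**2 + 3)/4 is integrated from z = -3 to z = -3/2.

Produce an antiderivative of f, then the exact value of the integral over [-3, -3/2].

A candidate is checked by its d/dz: the result must match f(z).
F(z) = -z**3*log(z**2 + 1)/12 - z**3*log(3)/12 + z**3/18 + z**2*log(z**2 + 1) - z**2 + z**2*log(3) - 2*z*log(z**2 + 1) - 2*z*log(3) + 23*z/6 + log(z**2 + 1) - 23*atan(z)/6 is an antiderivative of f.
Check: d/dz[-z**3*log(z**2 + 1)/12 - z**3*log(3)/12 + z**3/18 + z**2*log(z**2 + 1) - z**2 + z**2*log(3) - 2*z*log(z**2 + 1) - 2*z*log(3) + 23*z/6 + log(z**2 + 1) - 23*atan(z)/6] = -z**2*log(z**2 + 1)/4 - z**2*log(3)/4 + 2*z*log(z**2 + 1) + 2*z*log(3) - 2*log(z**2 + 1) - 2*log(3), which equals f(z).
F(-3/2) = -131/16 + 23*atan(3/2)/6 + 177*log(3)/32 + 209*log(13/4)/32; F(-3) = -22 + 23*atan(3)/6 + 69*log(3)/4 + 73*log(10)/4.
Integral = F(-3/2) - F(-3) = -69*log(30)/4 - 23*atan(3)/6 - log(10) + log(13/4) + 23*atan(3/2)/6 + 177*log(39/4)/32 + 221/16.

Antiderivative: F(z) = -z**3*log(z**2 + 1)/12 - z**3*log(3)/12 + z**3/18 + z**2*log(z**2 + 1) - z**2 + z**2*log(3) - 2*z*log(z**2 + 1) - 2*z*log(3) + 23*z/6 + log(z**2 + 1) - 23*atan(z)/6; value = -69*log(30)/4 - 23*atan(3)/6 - log(10) + log(13/4) + 23*atan(3/2)/6 + 177*log(39/4)/32 + 221/16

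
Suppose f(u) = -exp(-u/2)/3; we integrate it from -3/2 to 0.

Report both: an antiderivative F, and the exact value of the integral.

Check any antiderivative F(u) by computing F'(u) and comparing it with f(u).
F(u) = 2*exp(-u/2)/3 is an antiderivative of f.
Check: d/du[2*exp(-u/2)/3] = -exp(-u/2)/3 = f(u).
F(0) = 2/3; F(-3/2) = 2*exp(3/4)/3.
Integral = F(0) - F(-3/2) = 2/3 - 2*exp(3/4)/3.

Antiderivative: F(u) = 2*exp(-u/2)/3; value = 2/3 - 2*exp(3/4)/3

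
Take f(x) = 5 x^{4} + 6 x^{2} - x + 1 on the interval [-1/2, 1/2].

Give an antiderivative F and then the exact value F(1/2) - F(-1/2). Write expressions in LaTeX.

Integrate term by term and add the pieces.
F(x) = x^{5} + 2 x^{3} - \frac{x^{2}}{2} + x is an antiderivative of f.
Check: d/dx[x^{5} + 2 x^{3} - \frac{x^{2}}{2} + x] = 5 x^{4} + 6 x^{2} - x + 1 = f(x).
F(1/2) = \frac{21}{32}; F(-1/2) = - \frac{29}{32}.
Integral = F(1/2) - F(-1/2) = \frac{25}{16}.

Antiderivative: F(x) = x^{5} + 2 x^{3} - \frac{x^{2}}{2} + x; value = \frac{25}{16}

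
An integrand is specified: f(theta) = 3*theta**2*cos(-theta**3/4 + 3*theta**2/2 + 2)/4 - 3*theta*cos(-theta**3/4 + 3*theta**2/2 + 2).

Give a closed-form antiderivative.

An antiderivative is F(theta) = -sin(-theta**3/4 + 3*theta**2/2 + 2).

The substitution u = -theta**3/4 + 3*theta**2/2 + 2 works: f is exactly (dF/du)*(du/dtheta) for that inner function.
Check: d/dtheta[-sin(-theta**3/4 + 3*theta**2/2 + 2)] = 3*theta**2*cos(-theta**3/4 + 3*theta**2/2 + 2)/4 - 3*theta*cos(-theta**3/4 + 3*theta**2/2 + 2) = f(theta).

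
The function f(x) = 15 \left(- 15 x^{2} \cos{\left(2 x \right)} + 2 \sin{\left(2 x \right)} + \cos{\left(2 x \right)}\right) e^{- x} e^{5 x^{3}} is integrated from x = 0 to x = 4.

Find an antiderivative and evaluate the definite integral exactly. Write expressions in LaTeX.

Recognize the product-rule pattern: f = u'v + uv' with u = - 15 \cos{\left(2 x \right)}, v = e^{5 x^{3} - x}, so integration by parts undoes it.
F(x) = - 15 e^{5 x^{3} - x} \cos{\left(2 x \right)} is an antiderivative of f.
Check: d/dx[- 15 e^{5 x^{3} - x} \cos{\left(2 x \right)}] = - 225 x^{2} e^{- x} e^{5 x^{3}} \cos{\left(2 x \right)} + 30 e^{- x} e^{5 x^{3}} \sin{\left(2 x \right)} + 15 e^{- x} e^{5 x^{3}} \cos{\left(2 x \right)}, which equals f(x).
F(4) = - 15 e^{316} \cos{\left(8 \right)}; F(0) = -15.
Integral = F(4) - F(0) = 15 - 15 e^{316} \cos{\left(8 \right)}.

Antiderivative: F(x) = - 15 e^{5 x^{3} - x} \cos{\left(2 x \right)}; value = 15 - 15 e^{316} \cos{\left(8 \right)}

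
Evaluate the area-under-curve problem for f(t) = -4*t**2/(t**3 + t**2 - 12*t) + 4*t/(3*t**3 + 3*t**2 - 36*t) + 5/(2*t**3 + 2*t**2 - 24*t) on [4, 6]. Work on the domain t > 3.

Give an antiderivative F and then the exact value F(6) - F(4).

Factor the denominator (6*t*(t - 3)*(t + 4)) and decompose: f = -401/(168*(t + 4)) - 59/(42*(t - 3)) - 5/(24*t); each piece integrates to a log, atan, or power term.
F(t) = (-35*log(t) - 236*log(t - 3) - 401*log(t + 4))/168 is an antiderivative of f.
Check: d/dt[(-35*log(t) - 236*log(t - 3) - 401*log(t + 4))/168] = (-24*t**2 + 8*t + 15)/(6*t**3 + 6*t**2 - 72*t), which equals f(t).
F(6) = -401*log(10)/168 - 59*log(3)/42 - 5*log(6)/24; F(4) = -401*log(8)/168 - 5*log(4)/24.
Integral = F(6) - F(4) = -401*log(10)/168 - 59*log(3)/42 - 5*log(6)/24 + 5*log(4)/24 + 401*log(8)/168.

Antiderivative: F(t) = (-35*log(t) - 236*log(t - 3) - 401*log(t + 4))/168; value = -401*log(10)/168 - 59*log(3)/42 - 5*log(6)/24 + 5*log(4)/24 + 401*log(8)/168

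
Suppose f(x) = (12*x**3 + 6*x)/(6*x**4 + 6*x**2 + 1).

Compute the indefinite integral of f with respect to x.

F(x) = log(2*x**4 + 2*x**2 + 1/3)/2 + C

The substitution u = 2*x**4 + 2*x**2 + 1/3 works: f is exactly (dF/du)*(du/dx) for that inner function.
Check: d/dx[log(2*x**4 + 2*x**2 + 1/3)/2] = (12*x**3 + 6*x)/(6*x**4 + 6*x**2 + 1) = f(x).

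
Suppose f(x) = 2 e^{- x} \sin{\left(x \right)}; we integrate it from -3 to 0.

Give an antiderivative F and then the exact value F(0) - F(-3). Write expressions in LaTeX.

Antiderivative: F(x) = - e^{- x} \sin{\left(x \right)} - e^{- x} \cos{\left(x \right)}; value = e^{3} \cos{\left(3 \right)} - e^{3} \sin{\left(3 \right)} - 1

Since d/dx undoes antidifferentiation here, F'(x) = f(x) is required of F(x).
F(x) = - e^{- x} \sin{\left(x \right)} - e^{- x} \cos{\left(x \right)} is an antiderivative of f.
Check: d/dx[- e^{- x} \sin{\left(x \right)} - e^{- x} \cos{\left(x \right)}] = 2 e^{- x} \sin{\left(x \right)} = f(x).
F(0) = -1; F(-3) = e^{3} \sin{\left(3 \right)} - e^{3} \cos{\left(3 \right)}.
Integral = F(0) - F(-3) = e^{3} \cos{\left(3 \right)} - e^{3} \sin{\left(3 \right)} - 1.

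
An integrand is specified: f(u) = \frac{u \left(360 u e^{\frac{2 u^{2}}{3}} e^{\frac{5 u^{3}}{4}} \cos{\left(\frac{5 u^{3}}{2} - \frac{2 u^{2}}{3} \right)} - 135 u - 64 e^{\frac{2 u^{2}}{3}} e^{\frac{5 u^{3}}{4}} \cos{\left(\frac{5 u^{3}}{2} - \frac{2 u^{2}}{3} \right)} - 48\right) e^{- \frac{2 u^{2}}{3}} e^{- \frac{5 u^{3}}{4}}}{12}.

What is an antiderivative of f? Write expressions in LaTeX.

An antiderivative is F(u) = 4 \sin{\left(\frac{5 u^{3}}{2} - \frac{2 u^{2}}{3} \right)} + 3 e^{- \frac{2 u^{2}}{3}} e^{- \frac{5 u^{3}}{4}}.

Recover f(u) by differentiating a candidate F(u); any mismatch rules it out.
Check: d/du[4 \sin{\left(\frac{5 u^{3}}{2} - \frac{2 u^{2}}{3} \right)} + 3 e^{- \frac{2 u^{2}}{3}} e^{- \frac{5 u^{3}}{4}}] = \frac{\left(360 u^{2} e^{\frac{2 u^{2}}{3}} e^{\frac{5 u^{3}}{4}} \cos{\left(\frac{5 u^{3}}{2} - \frac{2 u^{2}}{3} \right)} - 135 u^{2} - 64 u e^{\frac{2 u^{2}}{3}} e^{\frac{5 u^{3}}{4}} \cos{\left(\frac{5 u^{3}}{2} - \frac{2 u^{2}}{3} \right)} - 48 u\right) e^{- \frac{2 u^{2}}{3}} e^{- \frac{5 u^{3}}{4}}}{12}, which equals f(u).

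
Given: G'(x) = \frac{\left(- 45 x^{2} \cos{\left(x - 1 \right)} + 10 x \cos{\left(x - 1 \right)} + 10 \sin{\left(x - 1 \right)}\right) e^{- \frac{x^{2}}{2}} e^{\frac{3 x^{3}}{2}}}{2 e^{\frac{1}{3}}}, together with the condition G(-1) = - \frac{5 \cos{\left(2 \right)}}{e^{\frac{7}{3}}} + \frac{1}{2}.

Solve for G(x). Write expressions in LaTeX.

G(x) = \frac{1}{2} - \frac{5 e^{- \frac{x^{2}}{2}} e^{\frac{3 x^{3}}{2}} \cos{\left(x - 1 \right)}}{e^{\frac{1}{3}}}

Recognize the product-rule pattern: G'(x) = u'v + uv' with u = - 5 \cos{\left(x - 1 \right)}, v = e^{\frac{3 x^{3}}{2} - \frac{x^{2}}{2} - \frac{1}{3}}, so integration by parts undoes it.
A general antiderivative is - 5 e^{\frac{3 x^{3}}{2} - \frac{x^{2}}{2} - \frac{1}{3}} \cos{\left(x - 1 \right)} + C.
The condition gives C = - \frac{5 \cos{\left(2 \right)}}{e^{\frac{7}{3}}} + \frac{1}{2} - (- \frac{5 \cos{\left(2 \right)}}{e^{\frac{7}{3}}}) = \frac{1}{2}.
So G(x) = \frac{1}{2} - \frac{5 e^{- \frac{x^{2}}{2}} e^{\frac{3 x^{3}}{2}} \cos{\left(x - 1 \right)}}{e^{\frac{1}{3}}}.
Check: d/dx[\frac{1}{2} - \frac{5 e^{- \frac{x^{2}}{2}} e^{\frac{3 x^{3}}{2}} \cos{\left(x - 1 \right)}}{e^{\frac{1}{3}}}] = \frac{\left(- 45 x^{2} e^{\frac{3 x^{3}}{2}} \cos{\left(x - 1 \right)} + 10 x e^{\frac{3 x^{3}}{2}} \cos{\left(x - 1 \right)} + 10 e^{\frac{3 x^{3}}{2}} \sin{\left(x - 1 \right)}\right) e^{- \frac{x^{2}}{2}}}{2 e^{\frac{1}{3}}}, which equals G'(x).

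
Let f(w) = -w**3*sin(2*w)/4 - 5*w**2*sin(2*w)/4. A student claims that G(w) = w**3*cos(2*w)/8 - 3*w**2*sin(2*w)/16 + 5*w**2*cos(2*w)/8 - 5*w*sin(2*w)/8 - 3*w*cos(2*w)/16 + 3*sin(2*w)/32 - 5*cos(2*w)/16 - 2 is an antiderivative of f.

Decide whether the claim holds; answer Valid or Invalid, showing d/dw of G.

d/dw[G] = -w**3*sin(2*w)/4 - 5*w**2*sin(2*w)/4
This equals f(w) exactly, so the claim holds.

Valid - the claim checks out under differentiation.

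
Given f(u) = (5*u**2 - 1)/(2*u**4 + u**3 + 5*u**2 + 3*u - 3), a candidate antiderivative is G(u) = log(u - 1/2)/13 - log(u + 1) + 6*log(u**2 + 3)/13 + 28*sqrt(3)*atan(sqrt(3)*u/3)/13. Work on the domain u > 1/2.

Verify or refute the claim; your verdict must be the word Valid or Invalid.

d/du[G] = (15*u**2 - 3)/(2*u**4 + u**3 + 5*u**2 + 3*u - 3)
d/du[G] - f(u) = (10*u**2 - 2)/(2*u**4 + u**3 + 5*u**2 + 3*u - 3) != 0.

Invalid: d/du[G] - f = (10*u**2 - 2)/(2*u**4 + u**3 + 5*u**2 + 3*u - 3), which is not 0.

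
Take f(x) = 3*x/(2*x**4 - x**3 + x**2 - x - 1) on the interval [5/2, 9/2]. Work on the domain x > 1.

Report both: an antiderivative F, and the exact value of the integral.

The denominator factors as (x - 1)*(2*x + 1)*(x**2 + 1); partial fractions split f into directly integrable pieces: -3*(3*x + 1)/(10*(x**2 + 1)) + 4/(5*(2*x + 1)) + 1/(2*(x - 1)).
F(x) = -(-10*log(x - 1) - 8*log(x + 1/2) + 9*log(x**2 + 1) + 6*atan(x))/20 is an antiderivative of f.
Check: d/dx[-(-10*log(x - 1) - 8*log(x + 1/2) + 9*log(x**2 + 1) + 6*atan(x))/20] = 3*x/(2*x**4 - x**3 + x**2 - x - 1) = f(x).
F(9/2) = -9*log(85/4)/20 - 3*atan(9/2)/10 + log(7/2)/2 + 2*log(5)/5; F(5/2) = -9*log(29/4)/20 - 3*atan(5/2)/10 + log(3/2)/2 + 2*log(3)/5.
Integral = F(9/2) - F(5/2) = -9*log(85/4)/20 - 2*log(3)/5 - 3*atan(9/2)/10 - log(3/2)/2 + 3*atan(5/2)/10 + log(7/2)/2 + 2*log(5)/5 + 9*log(29/4)/20.

Antiderivative: F(x) = -(-10*log(x - 1) - 8*log(x + 1/2) + 9*log(x**2 + 1) + 6*atan(x))/20; value = -9*log(85/4)/20 - 2*log(3)/5 - 3*atan(9/2)/10 - log(3/2)/2 + 3*atan(5/2)/10 + log(7/2)/2 + 2*log(5)/5 + 9*log(29/4)/20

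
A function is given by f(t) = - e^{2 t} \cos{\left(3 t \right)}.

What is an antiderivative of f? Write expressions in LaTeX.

A first test for any F(t): its t-derivative must equal f(t) identically.
Check: d/dt[- \frac{3 e^{2 t} \sin{\left(3 t \right)}}{13} - \frac{2 e^{2 t} \cos{\left(3 t \right)}}{13}] = - e^{2 t} \cos{\left(3 t \right)} = f(t).

An antiderivative is F(t) = - \frac{3 e^{2 t} \sin{\left(3 t \right)}}{13} - \frac{2 e^{2 t} \cos{\left(3 t \right)}}{13}.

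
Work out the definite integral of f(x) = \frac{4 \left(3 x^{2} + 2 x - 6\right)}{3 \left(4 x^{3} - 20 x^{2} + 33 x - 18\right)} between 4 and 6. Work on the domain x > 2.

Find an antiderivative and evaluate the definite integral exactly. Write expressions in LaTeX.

Antiderivative: F(x) = \frac{40 \log{\left(x - 2 \right)}}{3} - \frac{37 \log{\left(x - \frac{3}{2} \right)}}{3} + \frac{5}{2 x - 3}; value = - \frac{37 \log{\left(\frac{9}{2} \right)}}{3} - \frac{40 \log{\left(2 \right)}}{3} - \frac{4}{9} + \frac{37 \log{\left(\frac{5}{2} \right)}}{3} + \frac{40 \log{\left(4 \right)}}{3}

The denominator factors as 3 \left(x - 2\right) \left(2 x - 3\right)^{2}; partial fractions split f into directly integrable pieces: - \frac{74}{3 \left(2 x - 3\right)} - \frac{10}{\left(2 x - 3\right)^{2}} + \frac{40}{3 \left(x - 2\right)}.
F(x) = \frac{40 \log{\left(x - 2 \right)}}{3} - \frac{37 \log{\left(x - \frac{3}{2} \right)}}{3} + \frac{5}{2 x - 3} is an antiderivative of f.
Check: d/dx[\frac{40 \log{\left(x - 2 \right)}}{3} - \frac{37 \log{\left(x - \frac{3}{2} \right)}}{3} + \frac{5}{2 x - 3}] = \frac{12 x^{2} + 8 x - 24}{12 x^{3} - 60 x^{2} + 99 x - 54}, which equals f(x).
F(6) = - \frac{37 \log{\left(\frac{9}{2} \right)}}{3} + \frac{5}{9} + \frac{40 \log{\left(4 \right)}}{3}; F(4) = - \frac{37 \log{\left(\frac{5}{2} \right)}}{3} + 1 + \frac{40 \log{\left(2 \right)}}{3}.
Integral = F(6) - F(4) = - \frac{37 \log{\left(\frac{9}{2} \right)}}{3} - \frac{40 \log{\left(2 \right)}}{3} - \frac{4}{9} + \frac{37 \log{\left(\frac{5}{2} \right)}}{3} + \frac{40 \log{\left(4 \right)}}{3}.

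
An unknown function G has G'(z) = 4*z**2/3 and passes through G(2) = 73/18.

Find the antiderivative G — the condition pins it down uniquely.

Recover the given G'(z) by differentiating a candidate G(z); any mismatch rules it out.
A general antiderivative is 4*z**3/9 + C.
The condition gives C = 73/18 - (32/9) = 1/2.
So G(z) = 4*z**3/9 + 1/2.
Check: d/dz[4*z**3/9 + 1/2] = 4*z**2/3 = G'(z).

G(z) = 4*z**3/9 + 1/2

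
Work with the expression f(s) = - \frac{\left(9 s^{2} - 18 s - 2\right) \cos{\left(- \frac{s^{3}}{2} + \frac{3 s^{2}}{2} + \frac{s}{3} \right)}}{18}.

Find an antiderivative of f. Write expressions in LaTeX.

An antiderivative is F(s) = \frac{\sin{\left(- \frac{s^{3}}{2} + \frac{3 s^{2}}{2} + \frac{s}{3} \right)}}{3}.

f matches the chain-rule pattern g'(h)*h' with inner function h(s) = - \frac{s^{3}}{2} + \frac{3 s^{2}}{2} + \frac{s}{3}; substituting u = h(s) collapses the integral.
Check: d/ds[\frac{\sin{\left(- \frac{s^{3}}{2} + \frac{3 s^{2}}{2} + \frac{s}{3} \right)}}{3}] = - \frac{s^{2} \cos{\left(- \frac{s^{3}}{2} + \frac{3 s^{2}}{2} + \frac{s}{3} \right)}}{2} + s \cos{\left(- \frac{s^{3}}{2} + \frac{3 s^{2}}{2} + \frac{s}{3} \right)} + \frac{\cos{\left(- \frac{s^{3}}{2} + \frac{3 s^{2}}{2} + \frac{s}{3} \right)}}{9}, which equals f(s).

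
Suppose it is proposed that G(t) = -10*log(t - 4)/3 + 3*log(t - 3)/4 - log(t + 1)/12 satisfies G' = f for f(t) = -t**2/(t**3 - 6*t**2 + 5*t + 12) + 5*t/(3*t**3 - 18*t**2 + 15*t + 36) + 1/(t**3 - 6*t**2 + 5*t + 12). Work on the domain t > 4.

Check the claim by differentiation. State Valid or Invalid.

Invalid: d/dt[G] - f = -5/(3*t - 12), which is not 0.

d/dt[G] = (-8*t**2 + 15*t + 18)/(3*t**3 - 18*t**2 + 15*t + 36)
d/dt[G] - f(t) = -5/(3*t - 12) != 0.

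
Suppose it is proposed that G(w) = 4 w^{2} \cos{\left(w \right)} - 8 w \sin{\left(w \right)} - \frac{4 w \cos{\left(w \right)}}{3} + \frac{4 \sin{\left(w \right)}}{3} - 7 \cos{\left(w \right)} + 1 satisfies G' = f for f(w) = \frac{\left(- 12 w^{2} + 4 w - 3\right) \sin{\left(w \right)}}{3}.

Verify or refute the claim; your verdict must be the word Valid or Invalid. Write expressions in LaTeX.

Valid - the claim checks out under differentiation.

d/dw[G] = - 4 w^{2} \sin{\left(w \right)} + \frac{4 w \sin{\left(w \right)}}{3} - \sin{\left(w \right)}
This equals f(w) exactly, so the claim holds.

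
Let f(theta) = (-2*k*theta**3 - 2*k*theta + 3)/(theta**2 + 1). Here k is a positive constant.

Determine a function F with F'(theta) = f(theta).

An antiderivative is F(theta) = -k*theta**2 + 3*atan(theta).

Differentiate the proposed F(theta) back; it has to land on f(theta) exactly.
Check: d/dtheta[-k*theta**2 + 3*atan(theta)] = (-2*k*theta**3 - 2*k*theta + 3)/(theta**2 + 1) = f(theta).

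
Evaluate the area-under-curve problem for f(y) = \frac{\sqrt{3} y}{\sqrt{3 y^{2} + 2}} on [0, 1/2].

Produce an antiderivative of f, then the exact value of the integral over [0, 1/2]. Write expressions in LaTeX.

Antiderivative: F(y) = \frac{\sqrt{3} \sqrt{3 y^{2} + 2}}{3}; value = - \frac{\sqrt{6}}{3} + \frac{\sqrt{33}}{6}

f matches the chain-rule pattern g'(h)*h' with inner function h(y) = y^{2} + \frac{2}{3}; substituting u = h(y) collapses the integral.
F(y) = \frac{\sqrt{3} \sqrt{3 y^{2} + 2}}{3} is an antiderivative of f.
Check: d/dy[\frac{\sqrt{3} \sqrt{3 y^{2} + 2}}{3}] = \frac{\sqrt{3} y}{\sqrt{3 y^{2} + 2}} = f(y).
F(1/2) = \frac{\sqrt{33}}{6}; F(0) = \frac{\sqrt{6}}{3}.
Integral = F(1/2) - F(0) = - \frac{\sqrt{6}}{3} + \frac{\sqrt{33}}{6}.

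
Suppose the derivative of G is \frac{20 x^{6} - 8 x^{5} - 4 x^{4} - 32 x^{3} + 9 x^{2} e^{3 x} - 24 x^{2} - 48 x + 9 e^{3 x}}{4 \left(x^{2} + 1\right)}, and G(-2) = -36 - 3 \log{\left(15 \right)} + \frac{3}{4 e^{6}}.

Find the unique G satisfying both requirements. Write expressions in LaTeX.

G(x) = x^{5} - \frac{x^{4}}{2} - 2 x^{3} - 3 x^{2} + \frac{3 e^{3 x}}{4} - 3 \log{\left(x^{2} + 1 \right)} - 3 \log{\left(3 \right)}

The proposed G(x) is checked by its d/dx: the result must match the given G'(x).
A general antiderivative is x^{5} - \frac{x^{4}}{2} - 2 x^{3} - 3 x^{2} + \frac{3 e^{3 x}}{4} - 3 \log{\left(3 x^{2} + 3 \right)} + C.
The condition gives C = -36 - 3 \log{\left(15 \right)} + \frac{3}{4 e^{6}} - (-36 - 3 \log{\left(15 \right)} + \frac{3}{4 e^{6}}) = 0.
So G(x) = x^{5} - \frac{x^{4}}{2} - 2 x^{3} - 3 x^{2} + \frac{3 e^{3 x}}{4} - 3 \log{\left(x^{2} + 1 \right)} - 3 \log{\left(3 \right)}.
Check: d/dx[x^{5} - \frac{x^{4}}{2} - 2 x^{3} - 3 x^{2} + \frac{3 e^{3 x}}{4} - 3 \log{\left(x^{2} + 1 \right)} - 3 \log{\left(3 \right)}] = \frac{20 x^{6} - 8 x^{5} - 4 x^{4} - 32 x^{3} + 9 x^{2} e^{3 x} - 24 x^{2} - 48 x + 9 e^{3 x}}{4 x^{2} + 4}, which equals G'(x).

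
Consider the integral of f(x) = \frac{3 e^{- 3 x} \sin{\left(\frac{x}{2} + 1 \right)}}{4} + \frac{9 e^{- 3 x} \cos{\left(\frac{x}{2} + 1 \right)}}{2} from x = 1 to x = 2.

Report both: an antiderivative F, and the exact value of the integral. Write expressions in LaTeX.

Antiderivative: F(x) = - \frac{3 e^{- 3 x} \cos{\left(\frac{x}{2} + 1 \right)}}{2}; value = - \frac{3 \cos{\left(2 \right)}}{2 e^{6}} + \frac{3 \cos{\left(\frac{3}{2} \right)}}{2 e^{3}}

f has the shape u'v + uv' for u = - \frac{3 \cos{\left(\frac{x}{2} + 1 \right)}}{2} and v = e^{- 3 x} — it is the derivative of the product u*v.
F(x) = - \frac{3 e^{- 3 x} \cos{\left(\frac{x}{2} + 1 \right)}}{2} is an antiderivative of f.
Check: d/dx[- \frac{3 e^{- 3 x} \cos{\left(\frac{x}{2} + 1 \right)}}{2}] = \frac{\left(3 \sin{\left(\frac{x}{2} + 1 \right)} + 18 \cos{\left(\frac{x}{2} + 1 \right)}\right) e^{- 3 x}}{4}, which equals f(x).
F(2) = - \frac{3 \cos{\left(2 \right)}}{2 e^{6}}; F(1) = - \frac{3 \cos{\left(\frac{3}{2} \right)}}{2 e^{3}}.
Integral = F(2) - F(1) = - \frac{3 \cos{\left(2 \right)}}{2 e^{6}} + \frac{3 \cos{\left(\frac{3}{2} \right)}}{2 e^{3}}.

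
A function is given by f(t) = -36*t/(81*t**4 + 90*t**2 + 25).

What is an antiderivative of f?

The substitution u = 3*t**2 + 5/3 works: f is exactly (dF/du)*(du/dt) for that inner function.
Check: d/dt[2/(9*t**2 + 5)] = -36*t/(81*t**4 + 90*t**2 + 25) = f(t).

An antiderivative is F(t) = 2/(9*t**2 + 5).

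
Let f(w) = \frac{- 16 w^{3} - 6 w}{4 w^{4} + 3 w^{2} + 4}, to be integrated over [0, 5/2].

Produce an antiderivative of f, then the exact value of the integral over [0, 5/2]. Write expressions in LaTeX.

The substitution u = 2 w^{4} + \frac{3 w^{2}}{2} + 2 works: f is exactly (dF/du)*(du/dw) for that inner function.
F(w) = - \log{\left(2 w^{4} + \frac{3 w^{2}}{2} + 2 \right)} is an antiderivative of f.
Check: d/dw[- \log{\left(2 w^{4} + \frac{3 w^{2}}{2} + 2 \right)}] = \frac{- 16 w^{3} - 6 w}{4 w^{4} + 3 w^{2} + 4} = f(w).
F(5/2) = - \log{\left(\frac{179}{2} \right)}; F(0) = - \log{\left(2 \right)}.
Integral = F(5/2) - F(0) = - \log{\left(\frac{179}{2} \right)} + \log{\left(2 \right)}.

Antiderivative: F(w) = - \log{\left(2 w^{4} + \frac{3 w^{2}}{2} + 2 \right)}; value = - \log{\left(\frac{179}{2} \right)} + \log{\left(2 \right)}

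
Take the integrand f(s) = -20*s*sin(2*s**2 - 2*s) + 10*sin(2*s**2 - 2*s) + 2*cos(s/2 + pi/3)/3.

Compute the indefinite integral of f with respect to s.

Integrate term by term and add the pieces.
Check: d/ds[(4*sin(s/2 + pi/3) + 15*cos(2*s**2 - 2*s))/3] = -20*s*sin(2*s**2 - 2*s) + 10*sin(2*s**2 - 2*s) + 2*cos(s/2 + pi/3)/3 = f(s).

F(s) = (4*sin(s/2 + pi/3) + 15*cos(2*s**2 - 2*s))/3 + C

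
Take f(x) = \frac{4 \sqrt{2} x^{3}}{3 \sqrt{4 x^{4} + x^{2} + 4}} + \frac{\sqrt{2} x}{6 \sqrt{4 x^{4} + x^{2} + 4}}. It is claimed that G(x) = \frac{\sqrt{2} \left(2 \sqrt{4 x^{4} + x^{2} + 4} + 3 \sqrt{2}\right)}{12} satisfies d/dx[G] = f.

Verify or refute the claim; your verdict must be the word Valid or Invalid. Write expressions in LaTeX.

Valid: G'(x) = f(x).

d/dx[G] = \frac{8 \sqrt{2} x^{3} + \sqrt{2} x}{6 \sqrt{4 x^{4} + x^{2} + 4}}
This equals f(x) exactly, so the claim holds.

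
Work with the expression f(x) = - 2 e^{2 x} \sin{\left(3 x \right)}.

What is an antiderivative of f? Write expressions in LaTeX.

An antiderivative is F(x) = - \frac{4 e^{2 x} \sin{\left(3 x \right)}}{13} + \frac{6 e^{2 x} \cos{\left(3 x \right)}}{13}.

Recover f(x) by differentiating a candidate F(x); any mismatch rules it out.
Check: d/dx[- \frac{4 e^{2 x} \sin{\left(3 x \right)}}{13} + \frac{6 e^{2 x} \cos{\left(3 x \right)}}{13}] = - 2 e^{2 x} \sin{\left(3 x \right)} = f(x).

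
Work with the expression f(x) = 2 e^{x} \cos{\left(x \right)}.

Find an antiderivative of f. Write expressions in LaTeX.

An antiderivative is F(x) = e^{x} \sin{\left(x \right)} + e^{x} \cos{\left(x \right)}.

Any candidate F(x) must reproduce f(x) exactly when differentiated.
Check: d/dx[e^{x} \sin{\left(x \right)} + e^{x} \cos{\left(x \right)}] = 2 e^{x} \cos{\left(x \right)} = f(x).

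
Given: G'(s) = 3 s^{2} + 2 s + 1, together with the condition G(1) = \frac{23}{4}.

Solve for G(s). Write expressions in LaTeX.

G(s) = s^{3} + s^{2} + s + \frac{11}{4}

The integrand splits into summands that can be handled one at a time.
A general antiderivative is s^{3} + s^{2} + s + \frac{3}{4} + C.
The condition gives C = \frac{23}{4} - (\frac{15}{4}) = 2.
So G(s) = s^{3} + s^{2} + s + \frac{11}{4}.
Check: d/ds[s^{3} + s^{2} + s + \frac{11}{4}] = 3 s^{2} + 2 s + 1 = G'(s).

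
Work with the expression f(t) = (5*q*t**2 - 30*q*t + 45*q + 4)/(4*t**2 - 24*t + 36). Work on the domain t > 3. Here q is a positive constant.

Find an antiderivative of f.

An antiderivative is F(t) = 5*q*t/4 - 2/(2*t - 6).

For F(t) to be correct the identity F'(t) - f(t) = 0 must hold.
Check: d/dt[5*q*t/4 - 2/(2*t - 6)] = (5*q*t**2 - 30*q*t + 45*q + 4)/(4*t**2 - 24*t + 36) = f(t).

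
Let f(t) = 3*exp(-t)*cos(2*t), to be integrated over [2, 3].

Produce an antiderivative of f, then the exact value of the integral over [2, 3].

Antiderivative: F(t) = 6*exp(-t)*sin(2*t)/5 - 3*exp(-t)*cos(2*t)/5; value = 3*exp(-2)*cos(4)/5 - 3*exp(-3)*cos(6)/5 + 6*exp(-3)*sin(6)/5 - 6*exp(-2)*sin(4)/5

A candidate is checked by its d/dt: the result must match f(t).
F(t) = 6*exp(-t)*sin(2*t)/5 - 3*exp(-t)*cos(2*t)/5 is an antiderivative of f.
Check: d/dt[6*exp(-t)*sin(2*t)/5 - 3*exp(-t)*cos(2*t)/5] = 3*exp(-t)*cos(2*t) = f(t).
F(3) = -3*exp(-3)*cos(6)/5 + 6*exp(-3)*sin(6)/5; F(2) = 6*exp(-2)*sin(4)/5 - 3*exp(-2)*cos(4)/5.
Integral = F(3) - F(2) = 3*exp(-2)*cos(4)/5 - 3*exp(-3)*cos(6)/5 + 6*exp(-3)*sin(6)/5 - 6*exp(-2)*sin(4)/5.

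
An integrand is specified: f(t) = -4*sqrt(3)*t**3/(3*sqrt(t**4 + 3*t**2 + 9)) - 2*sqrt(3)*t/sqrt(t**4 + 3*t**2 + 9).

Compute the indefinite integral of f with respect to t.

f matches the chain-rule pattern g'(h)*h' with inner function h(t) = t**4/3 + t**2 + 3; substituting u = h(t) collapses the integral.
Check: d/dt[-2*sqrt(t**4/3 + t**2 + 3)] = (-4*sqrt(3)*t**3 - 6*sqrt(3)*t)/(3*sqrt(t**4 + 3*t**2 + 9)), which equals f(t).

F(t) = -2*sqrt(t**4/3 + t**2 + 3) + C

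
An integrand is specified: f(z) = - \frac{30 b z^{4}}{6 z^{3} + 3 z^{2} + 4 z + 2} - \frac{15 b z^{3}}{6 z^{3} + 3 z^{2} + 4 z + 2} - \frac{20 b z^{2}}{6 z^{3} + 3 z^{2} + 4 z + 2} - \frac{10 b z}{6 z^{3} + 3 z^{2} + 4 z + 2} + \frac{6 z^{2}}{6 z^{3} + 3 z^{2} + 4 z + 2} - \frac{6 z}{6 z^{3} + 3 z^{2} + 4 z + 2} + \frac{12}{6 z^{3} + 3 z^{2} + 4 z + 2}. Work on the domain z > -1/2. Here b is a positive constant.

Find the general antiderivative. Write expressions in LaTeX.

F(z) = - \frac{5 b z^{2}}{2} + 3 \log{\left(2 z + 1 \right)} - \log{\left(\frac{z^{2}}{2} + \frac{1}{3} \right)} + C

The integrand splits into summands that can be handled one at a time.
Check: d/dz[- \frac{5 b z^{2}}{2} + 3 \log{\left(2 z + 1 \right)} - \log{\left(\frac{z^{2}}{2} + \frac{1}{3} \right)}] = \frac{- 30 b z^{4} - 15 b z^{3} - 20 b z^{2} - 10 b z + 6 z^{2} - 6 z + 12}{6 z^{3} + 3 z^{2} + 4 z + 2}, which equals f(z).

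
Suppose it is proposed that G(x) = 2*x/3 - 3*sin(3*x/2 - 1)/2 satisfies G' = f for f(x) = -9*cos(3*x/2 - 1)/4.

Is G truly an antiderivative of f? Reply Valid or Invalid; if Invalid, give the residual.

d/dx[G] = 2/3 - 9*cos(3*x/2 - 1)/4
d/dx[G] - f(x) = 2/3 != 0.

Invalid: d/dx[G] - f = 2/3, which is not 0.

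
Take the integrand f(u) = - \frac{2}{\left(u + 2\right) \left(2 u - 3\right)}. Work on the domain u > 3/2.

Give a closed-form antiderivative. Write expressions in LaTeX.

The denominator factors as \left(u + 2\right) \left(2 u - 3\right); partial fractions split f into directly integrable pieces: - \frac{4}{7 \left(2 u - 3\right)} + \frac{2}{7 \left(u + 2\right)}.
Check: d/du[\frac{2 \left(- \log{\left(u - \frac{3}{2} \right)} + \log{\left(u + 2 \right)}\right)}{7}] = - \frac{2}{2 u^{2} + u - 6}, which equals f(u).

An antiderivative is F(u) = \frac{2 \left(- \log{\left(u - \frac{3}{2} \right)} + \log{\left(u + 2 \right)}\right)}{7}.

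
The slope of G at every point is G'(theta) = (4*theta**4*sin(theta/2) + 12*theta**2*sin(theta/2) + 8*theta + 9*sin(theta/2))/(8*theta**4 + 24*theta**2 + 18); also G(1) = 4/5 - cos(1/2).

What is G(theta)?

G(theta) = (-2*theta**2*cos(theta/2) + 2*theta**2 - 3*cos(theta/2) + 2)/(2*theta**2 + 3)

Recover the given G'(theta) by differentiating a candidate G(theta); any mismatch rules it out.
A general antiderivative is -cos(theta/2) - 1/(2*theta**2 + 3) + C.
The condition gives C = 4/5 - cos(1/2) - (-cos(1/2) - 1/5) = 1.
So G(theta) = (-2*theta**2*cos(theta/2) + 2*theta**2 - 3*cos(theta/2) + 2)/(2*theta**2 + 3).
Check: d/dtheta[(-2*theta**2*cos(theta/2) + 2*theta**2 - 3*cos(theta/2) + 2)/(2*theta**2 + 3)] = (4*theta**4*sin(theta/2) + 12*theta**2*sin(theta/2) + 8*theta + 9*sin(theta/2))/(8*theta**4 + 24*theta**2 + 18) = G'(theta).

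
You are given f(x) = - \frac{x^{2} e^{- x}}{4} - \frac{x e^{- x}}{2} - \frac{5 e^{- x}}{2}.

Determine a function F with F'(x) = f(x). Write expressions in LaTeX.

Recognize the product-rule pattern: f = u'v + uv' with u = \frac{x^{2}}{4} + x + \frac{7}{2}, v = e^{- x}, so integration by parts undoes it.
Check: d/dx[\frac{\left(x^{2} + 4 x + 14\right) e^{- x}}{4}] = \frac{\left(- x^{2} - 2 x - 10\right) e^{- x}}{4}, which equals f(x).

An antiderivative is F(x) = \frac{\left(x^{2} + 4 x + 14\right) e^{- x}}{4}.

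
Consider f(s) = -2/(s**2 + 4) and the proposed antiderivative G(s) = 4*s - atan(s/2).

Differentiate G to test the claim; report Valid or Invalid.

d/ds[G] = (4*s**2 + 14)/(s**2 + 4)
d/ds[G] - f(s) = 4 != 0.

Invalid: d/ds[G] - f = 4, which is not 0.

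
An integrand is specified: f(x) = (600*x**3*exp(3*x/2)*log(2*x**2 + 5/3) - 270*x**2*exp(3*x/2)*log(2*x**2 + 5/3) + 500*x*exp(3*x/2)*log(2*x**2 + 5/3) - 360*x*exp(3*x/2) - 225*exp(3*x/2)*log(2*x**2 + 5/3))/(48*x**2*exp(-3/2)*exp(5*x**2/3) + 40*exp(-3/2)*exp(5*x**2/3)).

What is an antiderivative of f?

For F(x) to be correct the identity F'(x) - f(x) = 0 must hold.
Check: d/dx[-15*exp(3*x/2)*exp(3/2 - 5*x**2/3)*log(2*x**2 + 5/3)/4] = (600*x**3*exp(3*x/2)*log(2*x**2 + 5/3) - 270*x**2*exp(3*x/2)*log(2*x**2 + 5/3) + 500*x*exp(3*x/2)*log(2*x**2 + 5/3) - 360*x*exp(3*x/2) - 225*exp(3*x/2)*log(2*x**2 + 5/3))/(48*x**2*exp(-3/2)*exp(5*x**2/3) + 40*exp(-3/2)*exp(5*x**2/3)) = f(x).

An antiderivative is F(x) = -15*exp(3*x/2)*exp(3/2 - 5*x**2/3)*log(2*x**2 + 5/3)/4.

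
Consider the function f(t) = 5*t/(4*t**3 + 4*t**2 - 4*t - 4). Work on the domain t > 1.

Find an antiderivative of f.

An antiderivative is F(t) = 5*((t + 1)*log(t - 1) - (t + 1)*log(t + 1) - 2)/(16*(t + 1)).

Factor the denominator (4*(t - 1)*(t + 1)**2) and decompose: f = -5/(16*(t + 1)) + 5/(8*(t + 1)**2) + 5/(16*(t - 1)); each piece integrates to a log, atan, or power term.
Check: d/dt[5*((t + 1)*log(t - 1) - (t + 1)*log(t + 1) - 2)/(16*(t + 1))] = 5*t/(4*t**3 + 4*t**2 - 4*t - 4) = f(t).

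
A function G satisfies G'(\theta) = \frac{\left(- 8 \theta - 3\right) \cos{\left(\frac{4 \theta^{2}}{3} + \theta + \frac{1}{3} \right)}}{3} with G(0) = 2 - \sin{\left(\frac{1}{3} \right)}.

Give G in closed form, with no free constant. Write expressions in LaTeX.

G'(\theta) matches the chain-rule pattern g'(h)*h' with inner function h(\theta) = \frac{4 \theta^{2}}{3} + \theta + \frac{1}{3}; substituting u = h(\theta) collapses the integral.
A general antiderivative is - \sin{\left(\frac{4 \theta^{2}}{3} + \theta + \frac{1}{3} \right)} + C.
The condition gives C = 2 - \sin{\left(\frac{1}{3} \right)} - (- \sin{\left(\frac{1}{3} \right)}) = 2.
So G(\theta) = 2 - \sin{\left(\frac{4 \theta^{2}}{3} + \theta + \frac{1}{3} \right)}.
Check: d/d\theta[2 - \sin{\left(\frac{4 \theta^{2}}{3} + \theta + \frac{1}{3} \right)}] = - \frac{8 \theta \cos{\left(\frac{4 \theta^{2}}{3} + \theta + \frac{1}{3} \right)}}{3} - \cos{\left(\frac{4 \theta^{2}}{3} + \theta + \frac{1}{3} \right)}, which equals G'(\theta).

G(\theta) = 2 - \sin{\left(\frac{4 \theta^{2}}{3} + \theta + \frac{1}{3} \right)}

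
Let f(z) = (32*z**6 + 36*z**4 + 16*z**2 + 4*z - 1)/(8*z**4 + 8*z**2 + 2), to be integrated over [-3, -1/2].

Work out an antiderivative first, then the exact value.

Whatever form F(z) takes, F'(z) = f(z) is non-negotiable.
F(z) = 4*z**3/3 + z/2 - z/(2*z**2 + 1) - 1/(4*z**2 + 2) is an antiderivative of f.
Check: d/dz[4*z**3/3 + z/2 - z/(2*z**2 + 1) - 1/(4*z**2 + 2)] = (32*z**6 + 36*z**4 + 16*z**2 + 4*z - 1)/(8*z**4 + 8*z**2 + 2) = f(z).
F(-1/2) = -5/12; F(-3) = -710/19.
Integral = F(-1/2) - F(-3) = 8425/228.

Antiderivative: F(z) = 4*z**3/3 + z/2 - z/(2*z**2 + 1) - 1/(4*z**2 + 2); value = 8425/228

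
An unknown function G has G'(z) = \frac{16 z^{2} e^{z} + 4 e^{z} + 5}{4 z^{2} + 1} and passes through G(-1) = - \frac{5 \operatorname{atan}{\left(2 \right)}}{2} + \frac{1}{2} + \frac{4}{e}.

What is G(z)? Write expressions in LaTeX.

G(z) = 4 e^{z} + \frac{5 \operatorname{atan}{\left(2 z \right)}}{2} + \frac{1}{2}

Recover the given G'(z) by differentiating a candidate G(z); any mismatch rules it out.
A general antiderivative is 4 e^{z} + \frac{5 \operatorname{atan}{\left(2 z \right)}}{2} + C.
The condition gives C = - \frac{5 \operatorname{atan}{\left(2 \right)}}{2} + \frac{1}{2} + \frac{4}{e} - (- \frac{5 \operatorname{atan}{\left(2 \right)}}{2} + \frac{4}{e}) = \frac{1}{2}.
So G(z) = 4 e^{z} + \frac{5 \operatorname{atan}{\left(2 z \right)}}{2} + \frac{1}{2}.
Check: d/dz[4 e^{z} + \frac{5 \operatorname{atan}{\left(2 z \right)}}{2} + \frac{1}{2}] = \frac{16 z^{2} e^{z} + 4 e^{z} + 5}{4 z^{2} + 1} = G'(z).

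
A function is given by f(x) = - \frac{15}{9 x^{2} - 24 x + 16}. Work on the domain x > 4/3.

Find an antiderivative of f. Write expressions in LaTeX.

Check any antiderivative F(x) by computing F'(x) and comparing it with f(x).
Check: d/dx[\frac{5}{3 x - 4}] = - \frac{15}{9 x^{2} - 24 x + 16} = f(x).

An antiderivative is F(x) = \frac{5}{3 x - 4}.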